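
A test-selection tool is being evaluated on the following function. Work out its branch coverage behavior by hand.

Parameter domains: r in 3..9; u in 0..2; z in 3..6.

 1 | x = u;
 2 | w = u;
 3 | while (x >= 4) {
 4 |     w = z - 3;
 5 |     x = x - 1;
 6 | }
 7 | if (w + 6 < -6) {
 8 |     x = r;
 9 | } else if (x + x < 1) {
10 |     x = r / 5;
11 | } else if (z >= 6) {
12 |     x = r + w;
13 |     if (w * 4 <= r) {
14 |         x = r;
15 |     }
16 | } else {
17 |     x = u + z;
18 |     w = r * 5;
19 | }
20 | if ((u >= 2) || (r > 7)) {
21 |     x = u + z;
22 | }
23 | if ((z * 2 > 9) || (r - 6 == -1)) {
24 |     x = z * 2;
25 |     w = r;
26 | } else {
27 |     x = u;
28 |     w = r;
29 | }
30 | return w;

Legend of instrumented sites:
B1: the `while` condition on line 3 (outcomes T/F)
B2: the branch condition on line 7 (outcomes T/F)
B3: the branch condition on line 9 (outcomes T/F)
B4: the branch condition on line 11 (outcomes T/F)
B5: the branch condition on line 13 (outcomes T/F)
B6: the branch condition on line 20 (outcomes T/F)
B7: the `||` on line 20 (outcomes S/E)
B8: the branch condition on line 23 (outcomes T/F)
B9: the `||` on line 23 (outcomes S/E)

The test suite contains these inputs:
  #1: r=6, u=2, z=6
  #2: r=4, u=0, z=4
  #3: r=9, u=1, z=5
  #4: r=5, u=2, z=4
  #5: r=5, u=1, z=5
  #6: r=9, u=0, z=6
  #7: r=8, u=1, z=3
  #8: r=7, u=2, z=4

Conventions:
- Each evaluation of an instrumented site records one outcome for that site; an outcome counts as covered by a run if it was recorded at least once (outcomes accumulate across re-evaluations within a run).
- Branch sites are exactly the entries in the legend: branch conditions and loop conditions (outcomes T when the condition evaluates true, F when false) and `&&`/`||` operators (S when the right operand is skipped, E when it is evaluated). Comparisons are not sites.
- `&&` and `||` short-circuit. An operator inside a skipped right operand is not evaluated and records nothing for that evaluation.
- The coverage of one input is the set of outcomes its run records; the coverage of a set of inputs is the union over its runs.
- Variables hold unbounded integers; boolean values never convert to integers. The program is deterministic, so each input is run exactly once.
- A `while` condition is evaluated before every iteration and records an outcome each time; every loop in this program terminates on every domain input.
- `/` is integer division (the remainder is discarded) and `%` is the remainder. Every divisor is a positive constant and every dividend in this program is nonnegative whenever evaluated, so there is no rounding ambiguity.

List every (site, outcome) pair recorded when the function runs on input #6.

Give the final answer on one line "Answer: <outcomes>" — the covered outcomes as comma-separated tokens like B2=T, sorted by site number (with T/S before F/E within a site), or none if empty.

Simulating input #6 (r=9, u=0, z=6) step by step:
  B1->F, B2->F, B3->T, B7->E, B6->T, B9->S, B8->T
deduplicating events, the covered set is: B1=F, B2=F, B3=T, B6=T, B7=E, B8=T, B9=S

Answer: B1=F, B2=F, B3=T, B6=T, B7=E, B8=T, B9=S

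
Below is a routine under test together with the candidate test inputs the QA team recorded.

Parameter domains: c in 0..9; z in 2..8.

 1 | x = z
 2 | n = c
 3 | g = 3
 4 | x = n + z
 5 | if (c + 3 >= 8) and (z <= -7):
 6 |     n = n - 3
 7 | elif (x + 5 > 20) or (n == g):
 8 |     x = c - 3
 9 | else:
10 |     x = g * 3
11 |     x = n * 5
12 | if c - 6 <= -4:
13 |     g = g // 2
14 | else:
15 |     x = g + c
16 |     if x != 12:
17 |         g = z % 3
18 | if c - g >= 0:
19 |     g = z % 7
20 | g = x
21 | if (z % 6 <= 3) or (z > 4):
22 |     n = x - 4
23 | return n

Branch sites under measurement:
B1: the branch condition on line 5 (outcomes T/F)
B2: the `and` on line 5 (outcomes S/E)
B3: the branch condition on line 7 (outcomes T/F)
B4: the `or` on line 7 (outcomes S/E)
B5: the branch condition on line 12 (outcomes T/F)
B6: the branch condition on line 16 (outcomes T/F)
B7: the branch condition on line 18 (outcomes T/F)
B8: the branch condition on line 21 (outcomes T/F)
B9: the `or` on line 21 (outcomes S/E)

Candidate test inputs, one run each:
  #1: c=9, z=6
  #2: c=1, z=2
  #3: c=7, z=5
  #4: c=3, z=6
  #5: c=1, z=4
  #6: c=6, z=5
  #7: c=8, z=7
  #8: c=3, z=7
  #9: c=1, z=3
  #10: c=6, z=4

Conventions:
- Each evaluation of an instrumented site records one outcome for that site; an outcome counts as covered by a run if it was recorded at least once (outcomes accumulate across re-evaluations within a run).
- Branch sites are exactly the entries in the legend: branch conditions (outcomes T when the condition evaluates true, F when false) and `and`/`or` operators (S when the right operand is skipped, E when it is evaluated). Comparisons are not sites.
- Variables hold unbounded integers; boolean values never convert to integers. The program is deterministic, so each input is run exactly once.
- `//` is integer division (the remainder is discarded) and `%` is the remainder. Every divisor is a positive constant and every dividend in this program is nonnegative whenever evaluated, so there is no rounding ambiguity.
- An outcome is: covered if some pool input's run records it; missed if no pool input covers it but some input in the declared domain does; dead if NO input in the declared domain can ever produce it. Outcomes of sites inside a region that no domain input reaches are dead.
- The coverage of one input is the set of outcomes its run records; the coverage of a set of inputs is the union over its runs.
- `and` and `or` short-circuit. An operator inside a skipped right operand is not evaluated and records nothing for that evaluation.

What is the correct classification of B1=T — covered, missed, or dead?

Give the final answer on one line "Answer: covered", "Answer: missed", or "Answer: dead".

no pool input records B1=T
checking all 70 inputs in the declared domain: B1=T is never recorded -> dead

Answer: dead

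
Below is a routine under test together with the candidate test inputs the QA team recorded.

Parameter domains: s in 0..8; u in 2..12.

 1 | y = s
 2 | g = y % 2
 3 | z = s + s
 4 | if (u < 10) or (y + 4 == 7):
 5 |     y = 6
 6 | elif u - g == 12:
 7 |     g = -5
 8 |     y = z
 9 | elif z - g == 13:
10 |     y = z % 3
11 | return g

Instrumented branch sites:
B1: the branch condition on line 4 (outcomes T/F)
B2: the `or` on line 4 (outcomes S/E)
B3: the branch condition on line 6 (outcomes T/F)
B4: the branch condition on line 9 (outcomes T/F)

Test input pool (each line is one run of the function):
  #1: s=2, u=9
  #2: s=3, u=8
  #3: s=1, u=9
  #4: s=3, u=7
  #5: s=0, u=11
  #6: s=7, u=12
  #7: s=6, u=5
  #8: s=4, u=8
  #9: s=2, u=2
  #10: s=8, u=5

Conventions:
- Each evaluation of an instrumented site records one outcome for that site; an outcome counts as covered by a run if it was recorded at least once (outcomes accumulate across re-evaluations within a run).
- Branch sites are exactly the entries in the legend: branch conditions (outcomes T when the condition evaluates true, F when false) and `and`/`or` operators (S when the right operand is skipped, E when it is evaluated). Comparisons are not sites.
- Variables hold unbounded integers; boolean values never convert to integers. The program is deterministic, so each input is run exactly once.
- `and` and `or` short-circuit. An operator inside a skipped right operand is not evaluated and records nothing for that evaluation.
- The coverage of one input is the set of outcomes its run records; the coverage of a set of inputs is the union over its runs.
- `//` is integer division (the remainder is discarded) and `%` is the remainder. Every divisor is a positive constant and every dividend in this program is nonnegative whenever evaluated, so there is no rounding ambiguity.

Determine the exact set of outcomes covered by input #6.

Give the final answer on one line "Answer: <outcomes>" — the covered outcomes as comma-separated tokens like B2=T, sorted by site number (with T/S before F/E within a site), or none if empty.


Simulating input #6 (s=7, u=12) step by step:
  B2->E, B1->F, B3->F, B4->T
as a set, this run covers: B1=F, B2=E, B3=F, B4=T
Answer: B1=F, B2=E, B3=F, B4=T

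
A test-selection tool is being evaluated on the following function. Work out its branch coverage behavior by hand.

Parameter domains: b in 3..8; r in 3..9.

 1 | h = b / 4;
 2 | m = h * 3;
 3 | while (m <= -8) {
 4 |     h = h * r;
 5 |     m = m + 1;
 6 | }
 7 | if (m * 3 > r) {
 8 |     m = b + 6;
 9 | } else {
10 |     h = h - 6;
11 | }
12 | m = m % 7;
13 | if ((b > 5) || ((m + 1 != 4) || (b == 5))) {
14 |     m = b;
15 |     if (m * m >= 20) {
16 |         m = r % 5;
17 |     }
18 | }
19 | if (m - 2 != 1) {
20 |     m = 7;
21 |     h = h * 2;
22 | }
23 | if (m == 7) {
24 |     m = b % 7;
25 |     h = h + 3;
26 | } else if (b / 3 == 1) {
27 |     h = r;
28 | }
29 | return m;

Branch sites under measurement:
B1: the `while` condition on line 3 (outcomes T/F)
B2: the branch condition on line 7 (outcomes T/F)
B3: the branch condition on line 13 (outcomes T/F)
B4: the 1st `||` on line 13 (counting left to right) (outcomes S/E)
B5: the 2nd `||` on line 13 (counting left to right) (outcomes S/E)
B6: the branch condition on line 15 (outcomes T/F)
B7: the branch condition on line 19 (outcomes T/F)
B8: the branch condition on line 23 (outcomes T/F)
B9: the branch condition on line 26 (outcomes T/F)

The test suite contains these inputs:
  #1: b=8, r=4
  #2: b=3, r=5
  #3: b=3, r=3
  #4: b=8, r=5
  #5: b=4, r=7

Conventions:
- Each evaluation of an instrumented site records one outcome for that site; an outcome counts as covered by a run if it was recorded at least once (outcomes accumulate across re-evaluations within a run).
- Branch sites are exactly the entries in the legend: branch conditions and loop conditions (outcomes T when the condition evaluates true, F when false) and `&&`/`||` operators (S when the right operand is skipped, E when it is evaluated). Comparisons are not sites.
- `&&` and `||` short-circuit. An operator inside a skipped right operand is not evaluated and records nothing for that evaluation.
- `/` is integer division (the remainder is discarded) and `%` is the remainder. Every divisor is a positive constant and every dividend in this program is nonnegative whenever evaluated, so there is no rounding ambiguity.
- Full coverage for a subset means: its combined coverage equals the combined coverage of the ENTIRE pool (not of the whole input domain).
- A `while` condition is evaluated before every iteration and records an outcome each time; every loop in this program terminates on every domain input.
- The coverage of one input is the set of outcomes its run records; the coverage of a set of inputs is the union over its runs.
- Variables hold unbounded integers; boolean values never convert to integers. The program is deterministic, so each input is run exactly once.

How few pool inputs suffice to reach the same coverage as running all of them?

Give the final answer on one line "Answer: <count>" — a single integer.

input #1 (b=8, r=4): events B1->F, B2->T, B4->S, B3->T, B6->T, B7->T, B8->T; covers B1=F, B2=T, B3=T, B4=S, B6=T, B7=T, B8=T
input #2 (b=3, r=5): events B1->F, B2->F, B4->E, B5->S, B3->T, B6->F, B7->F, B8->F, B9->T; covers B1=F, B2=F, B3=T, B4=E, B5=S, B6=F, B7=F, B8=F, B9=T
input #3 (b=3, r=3): events B1->F, B2->F, B4->E, B5->S, B3->T, B6->F, B7->F, B8->F, B9->T; covers B1=F, B2=F, B3=T, B4=E, B5=S, B6=F, B7=F, B8=F, B9=T
input #4 (b=8, r=5): events B1->F, B2->T, B4->S, B3->T, B6->T, B7->T, B8->T; covers B1=F, B2=T, B3=T, B4=S, B6=T, B7=T, B8=T
input #5 (b=4, r=7): events B1->F, B2->T, B4->E, B5->E, B3->F, B7->F, B8->F, B9->T; covers B1=F, B2=T, B3=F, B4=E, B5=E, B7=F, B8=F, B9=T
together the pool reaches 16 outcomes: B1=F, B2=T, B2=F, B3=T, B3=F, B4=S, B4=E, B5=S, B5=E, B6=T, B6=F, B7=T, B7=F, B8=T, B8=F, B9=T
size 1 is not enough: best union over all size-1 subsets is 9/16
size 2 is not enough: best union over all size-2 subsets is 14/16
inputs {1, 2, 5} (size 3) cover everything; no size-3 subset with a lexicographically smaller index list covers all 16

Answer: 3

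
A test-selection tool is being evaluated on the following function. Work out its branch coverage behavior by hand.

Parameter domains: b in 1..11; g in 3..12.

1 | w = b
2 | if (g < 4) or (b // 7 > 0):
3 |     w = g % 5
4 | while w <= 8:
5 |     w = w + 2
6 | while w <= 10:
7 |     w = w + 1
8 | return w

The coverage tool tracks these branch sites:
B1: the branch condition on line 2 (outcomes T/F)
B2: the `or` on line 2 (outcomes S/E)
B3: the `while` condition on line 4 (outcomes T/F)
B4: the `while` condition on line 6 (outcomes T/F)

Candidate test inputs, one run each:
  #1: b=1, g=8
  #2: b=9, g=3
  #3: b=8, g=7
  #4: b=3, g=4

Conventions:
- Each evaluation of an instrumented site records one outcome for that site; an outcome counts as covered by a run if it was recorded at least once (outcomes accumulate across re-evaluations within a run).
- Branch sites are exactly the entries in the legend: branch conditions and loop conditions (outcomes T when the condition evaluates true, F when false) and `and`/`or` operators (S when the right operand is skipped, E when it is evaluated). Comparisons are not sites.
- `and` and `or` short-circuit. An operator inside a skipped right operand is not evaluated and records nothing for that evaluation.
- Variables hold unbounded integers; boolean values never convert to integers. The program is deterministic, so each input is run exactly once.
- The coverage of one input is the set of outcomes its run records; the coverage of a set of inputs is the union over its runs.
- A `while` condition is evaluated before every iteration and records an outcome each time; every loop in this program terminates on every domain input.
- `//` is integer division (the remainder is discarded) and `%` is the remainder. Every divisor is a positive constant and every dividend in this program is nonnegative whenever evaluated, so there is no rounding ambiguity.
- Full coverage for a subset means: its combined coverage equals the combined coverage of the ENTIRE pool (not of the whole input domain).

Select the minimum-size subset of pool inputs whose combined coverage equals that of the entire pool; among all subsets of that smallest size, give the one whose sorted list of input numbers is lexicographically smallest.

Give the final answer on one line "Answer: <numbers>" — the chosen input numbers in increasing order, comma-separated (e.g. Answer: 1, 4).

run #1 (b=1, g=8) records B1=F, B2=E, B3=T, B3=F, B4=T, B4=F
run #2 (b=9, g=3) records B1=T, B2=S, B3=T, B3=F, B4=T, B4=F
run #3 (b=8, g=7) records B1=T, B2=E, B3=T, B3=F, B4=T, B4=F
run #4 (b=3, g=4) records B1=F, B2=E, B3=T, B3=F, B4=T, B4=F
the full pool covers 8 outcomes: B1=T, B1=F, B2=S, B2=E, B3=T, B3=F, B4=T, B4=F
size 1 is not enough: best union over all size-1 subsets is 6/8
inputs {1, 2} (size 2) cover everything; no size-2 subset with a lexicographically smaller index list covers all 8

Answer: 1, 2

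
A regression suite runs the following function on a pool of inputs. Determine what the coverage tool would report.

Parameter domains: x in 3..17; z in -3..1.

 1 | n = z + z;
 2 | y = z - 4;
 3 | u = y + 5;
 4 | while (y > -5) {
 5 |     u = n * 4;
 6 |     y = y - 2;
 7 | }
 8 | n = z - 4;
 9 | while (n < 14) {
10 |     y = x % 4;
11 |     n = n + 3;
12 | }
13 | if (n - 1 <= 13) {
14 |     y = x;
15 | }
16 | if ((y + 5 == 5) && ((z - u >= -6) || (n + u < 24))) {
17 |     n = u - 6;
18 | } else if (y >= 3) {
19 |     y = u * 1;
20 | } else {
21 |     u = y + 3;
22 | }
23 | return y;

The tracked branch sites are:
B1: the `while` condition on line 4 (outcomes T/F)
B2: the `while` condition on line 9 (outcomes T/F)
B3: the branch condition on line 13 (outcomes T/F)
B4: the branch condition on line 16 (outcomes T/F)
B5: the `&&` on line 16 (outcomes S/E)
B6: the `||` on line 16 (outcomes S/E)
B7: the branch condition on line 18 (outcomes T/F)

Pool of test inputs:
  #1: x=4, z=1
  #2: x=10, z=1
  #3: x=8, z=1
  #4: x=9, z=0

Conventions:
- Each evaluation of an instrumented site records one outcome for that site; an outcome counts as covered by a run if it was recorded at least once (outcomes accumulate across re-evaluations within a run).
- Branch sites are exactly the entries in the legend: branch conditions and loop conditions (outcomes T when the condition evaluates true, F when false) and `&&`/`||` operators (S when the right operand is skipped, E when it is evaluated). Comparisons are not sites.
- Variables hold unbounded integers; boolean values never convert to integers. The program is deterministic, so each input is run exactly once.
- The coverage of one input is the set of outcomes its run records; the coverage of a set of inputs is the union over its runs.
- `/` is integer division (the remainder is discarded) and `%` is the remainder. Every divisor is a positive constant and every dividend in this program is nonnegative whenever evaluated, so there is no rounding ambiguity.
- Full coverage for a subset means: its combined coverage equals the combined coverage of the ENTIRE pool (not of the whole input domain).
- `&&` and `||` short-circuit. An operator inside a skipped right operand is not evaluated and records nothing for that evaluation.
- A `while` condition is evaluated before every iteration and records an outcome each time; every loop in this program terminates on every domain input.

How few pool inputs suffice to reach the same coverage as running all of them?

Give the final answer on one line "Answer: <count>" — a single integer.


#1 (x=4, z=1) -> B1->T, B1->F, B2->T, B2->T, B2->T, B2->T, B2->T, B2->T, B2->F, B3->F, B5->E, B6->E, B4->T; covered: B1=T, B1=F, B2=T, B2=F, B3=F, B4=T, B5=E, B6=E
#2 (x=10, z=1) -> B1->T, B1->F, B2->T, B2->T, B2->T, B2->T, B2->T, B2->T, B2->F, B3->F, B5->S, B4->F, B7->F; covered: B1=T, B1=F, B2=T, B2=F, B3=F, B4=F, B5=S, B7=F
#3 (x=8, z=1) -> B1->T, B1->F, B2->T, B2->T, B2->T, B2->T, B2->T, B2->T, B2->F, B3->F, B5->E, B6->E, B4->T; covered: B1=T, B1=F, B2=T, B2=F, B3=F, B4=T, B5=E, B6=E
#4 (x=9, z=0) -> B1->T, B1->F, B2->T, B2->T, B2->T, B2->T, B2->T, B2->T, B2->F, B3->T, B5->S, B4->F, B7->T; covered: B1=T, B1=F, B2=T, B2=F, B3=T, B4=F, B5=S, B7=T
together the pool reaches 13 outcomes: B1=T, B1=F, B2=T, B2=F, B3=T, B3=F, B4=T, B4=F, B5=S, B5=E, B6=E, B7=T, B7=F
size 1 is not enough: best union over all size-1 subsets is 8/13
size 2 is not enough: best union over all size-2 subsets is 12/13
at size 3, {1, 2, 4} reaches all 13 outcomes; every lexicographically earlier size-3 subset fails
Answer: 3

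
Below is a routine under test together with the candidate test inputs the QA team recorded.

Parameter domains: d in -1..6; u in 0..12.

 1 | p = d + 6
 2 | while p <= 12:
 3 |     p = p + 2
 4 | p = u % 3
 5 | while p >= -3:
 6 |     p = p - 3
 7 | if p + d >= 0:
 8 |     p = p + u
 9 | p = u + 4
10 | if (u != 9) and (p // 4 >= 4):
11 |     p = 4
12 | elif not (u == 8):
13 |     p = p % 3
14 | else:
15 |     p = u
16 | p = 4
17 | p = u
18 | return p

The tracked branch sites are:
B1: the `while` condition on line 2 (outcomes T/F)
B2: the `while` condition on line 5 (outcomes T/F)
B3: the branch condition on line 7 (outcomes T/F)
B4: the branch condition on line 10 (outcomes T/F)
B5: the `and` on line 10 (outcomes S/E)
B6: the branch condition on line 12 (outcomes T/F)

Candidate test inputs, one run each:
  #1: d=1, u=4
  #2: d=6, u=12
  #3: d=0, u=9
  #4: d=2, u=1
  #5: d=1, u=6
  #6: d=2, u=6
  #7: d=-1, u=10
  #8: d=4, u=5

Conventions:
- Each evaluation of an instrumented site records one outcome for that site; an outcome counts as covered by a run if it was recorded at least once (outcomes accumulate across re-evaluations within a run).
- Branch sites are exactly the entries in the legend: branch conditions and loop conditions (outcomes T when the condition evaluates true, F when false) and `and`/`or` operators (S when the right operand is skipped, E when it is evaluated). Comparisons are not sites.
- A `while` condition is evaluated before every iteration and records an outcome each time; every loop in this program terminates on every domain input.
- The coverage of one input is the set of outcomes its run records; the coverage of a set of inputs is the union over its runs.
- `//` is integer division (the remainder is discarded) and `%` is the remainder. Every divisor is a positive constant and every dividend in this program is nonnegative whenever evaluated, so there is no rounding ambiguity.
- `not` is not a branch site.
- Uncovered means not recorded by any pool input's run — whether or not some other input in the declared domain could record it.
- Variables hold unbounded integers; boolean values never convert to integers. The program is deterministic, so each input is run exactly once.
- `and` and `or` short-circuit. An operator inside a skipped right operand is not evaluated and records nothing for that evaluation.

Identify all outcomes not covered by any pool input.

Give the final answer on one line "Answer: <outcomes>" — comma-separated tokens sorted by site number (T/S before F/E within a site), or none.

input #1 (d=1, u=4): covers B1=T, B1=F, B2=T, B2=F, B3=F, B4=F, B5=E, B6=T
input #2 (d=6, u=12): covers B1=T, B1=F, B2=T, B2=F, B3=T, B4=T, B5=E
input #3 (d=0, u=9): covers B1=T, B1=F, B2=T, B2=F, B3=F, B4=F, B5=S, B6=T
input #4 (d=2, u=1): covers B1=T, B1=F, B2=T, B2=F, B3=F, B4=F, B5=E, B6=T
input #5 (d=1, u=6): covers B1=T, B1=F, B2=T, B2=F, B3=F, B4=F, B5=E, B6=T
input #6 (d=2, u=6): covers B1=T, B1=F, B2=T, B2=F, B3=F, B4=F, B5=E, B6=T
input #7 (d=-1, u=10): covers B1=T, B1=F, B2=T, B2=F, B3=F, B4=F, B5=E, B6=T
input #8 (d=4, u=5): covers B1=T, B1=F, B2=T, B2=F, B3=T, B4=F, B5=E, B6=T
union over the pool: B1=T, B1=F, B2=T, B2=F, B3=T, B3=F, B4=T, B4=F, B5=S, B5=E, B6=T
uncovered (1 of 12): B6=F

Answer: B6=F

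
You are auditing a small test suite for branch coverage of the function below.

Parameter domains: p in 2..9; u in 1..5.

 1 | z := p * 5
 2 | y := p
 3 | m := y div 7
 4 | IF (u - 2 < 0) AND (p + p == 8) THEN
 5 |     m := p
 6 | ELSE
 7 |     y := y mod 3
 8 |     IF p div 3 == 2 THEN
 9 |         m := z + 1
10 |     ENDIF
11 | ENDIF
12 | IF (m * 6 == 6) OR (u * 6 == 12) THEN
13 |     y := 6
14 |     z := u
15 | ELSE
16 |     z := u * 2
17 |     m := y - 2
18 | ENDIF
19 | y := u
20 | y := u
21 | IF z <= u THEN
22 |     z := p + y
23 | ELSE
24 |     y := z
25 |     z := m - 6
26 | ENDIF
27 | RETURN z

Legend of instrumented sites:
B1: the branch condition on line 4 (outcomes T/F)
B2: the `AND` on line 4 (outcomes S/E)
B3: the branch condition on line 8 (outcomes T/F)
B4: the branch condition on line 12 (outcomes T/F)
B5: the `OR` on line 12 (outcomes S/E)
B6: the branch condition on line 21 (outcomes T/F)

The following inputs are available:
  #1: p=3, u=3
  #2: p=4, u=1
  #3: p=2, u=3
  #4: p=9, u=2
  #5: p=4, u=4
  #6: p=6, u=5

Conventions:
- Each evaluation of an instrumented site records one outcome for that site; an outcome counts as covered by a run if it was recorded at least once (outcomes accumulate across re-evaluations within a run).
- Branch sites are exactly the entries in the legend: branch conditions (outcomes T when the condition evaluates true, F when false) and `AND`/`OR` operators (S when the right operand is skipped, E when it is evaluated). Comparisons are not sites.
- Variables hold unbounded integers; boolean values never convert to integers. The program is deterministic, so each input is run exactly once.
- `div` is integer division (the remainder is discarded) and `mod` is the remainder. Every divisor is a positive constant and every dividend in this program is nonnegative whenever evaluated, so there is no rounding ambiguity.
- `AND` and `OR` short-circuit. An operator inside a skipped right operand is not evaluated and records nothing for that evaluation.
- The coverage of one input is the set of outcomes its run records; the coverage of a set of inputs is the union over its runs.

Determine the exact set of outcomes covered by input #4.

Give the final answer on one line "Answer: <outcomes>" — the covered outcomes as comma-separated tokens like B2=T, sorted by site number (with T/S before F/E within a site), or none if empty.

Event log for input #4 (p=9, u=2):
  B2->S, B1->F, B3->F, B5->S, B4->T, B6->T
distinct outcomes covered: B1=F, B2=S, B3=F, B4=T, B5=S, B6=T

Answer: B1=F, B2=S, B3=F, B4=T, B5=S, B6=T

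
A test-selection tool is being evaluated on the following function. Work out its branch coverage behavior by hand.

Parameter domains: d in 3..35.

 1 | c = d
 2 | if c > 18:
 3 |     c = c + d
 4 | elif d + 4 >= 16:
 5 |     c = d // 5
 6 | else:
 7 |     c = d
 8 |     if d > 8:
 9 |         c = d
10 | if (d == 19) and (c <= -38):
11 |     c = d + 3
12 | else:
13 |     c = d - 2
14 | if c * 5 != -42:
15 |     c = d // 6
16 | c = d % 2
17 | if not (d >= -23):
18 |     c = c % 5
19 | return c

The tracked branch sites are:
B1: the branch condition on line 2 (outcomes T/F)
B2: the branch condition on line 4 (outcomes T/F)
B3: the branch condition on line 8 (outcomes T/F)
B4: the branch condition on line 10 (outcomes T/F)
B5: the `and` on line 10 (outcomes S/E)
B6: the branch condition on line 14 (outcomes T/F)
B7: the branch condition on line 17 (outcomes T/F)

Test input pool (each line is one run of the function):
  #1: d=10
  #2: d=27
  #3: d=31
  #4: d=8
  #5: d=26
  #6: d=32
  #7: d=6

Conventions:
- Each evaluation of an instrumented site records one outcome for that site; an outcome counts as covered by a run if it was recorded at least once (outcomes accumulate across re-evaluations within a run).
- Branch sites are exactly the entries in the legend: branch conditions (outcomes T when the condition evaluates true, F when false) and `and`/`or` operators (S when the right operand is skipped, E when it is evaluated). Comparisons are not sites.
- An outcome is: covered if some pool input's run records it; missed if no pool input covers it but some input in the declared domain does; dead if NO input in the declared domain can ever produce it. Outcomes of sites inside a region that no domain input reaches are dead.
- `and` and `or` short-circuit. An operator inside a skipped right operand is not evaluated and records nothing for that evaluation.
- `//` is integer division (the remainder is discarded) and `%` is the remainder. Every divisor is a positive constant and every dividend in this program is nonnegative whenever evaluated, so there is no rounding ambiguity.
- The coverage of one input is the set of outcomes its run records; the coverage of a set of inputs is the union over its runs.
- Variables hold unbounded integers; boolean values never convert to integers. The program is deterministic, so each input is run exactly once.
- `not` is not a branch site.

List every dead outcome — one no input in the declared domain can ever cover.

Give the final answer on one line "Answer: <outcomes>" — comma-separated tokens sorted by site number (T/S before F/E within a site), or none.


running all 33 domain inputs and tallying outcomes:
  B4=T: no domain input ever produces it -> dead
  B6=F: no domain input ever produces it -> dead
  B7=T: no domain input ever produces it -> dead
  reachable outcomes have witnesses, e.g. B1=T (e.g. d=19), B1=F (e.g. d=3), B2=T (e.g. d=12), B2=F (e.g. d=3)
Answer: B4=T, B6=F, B7=T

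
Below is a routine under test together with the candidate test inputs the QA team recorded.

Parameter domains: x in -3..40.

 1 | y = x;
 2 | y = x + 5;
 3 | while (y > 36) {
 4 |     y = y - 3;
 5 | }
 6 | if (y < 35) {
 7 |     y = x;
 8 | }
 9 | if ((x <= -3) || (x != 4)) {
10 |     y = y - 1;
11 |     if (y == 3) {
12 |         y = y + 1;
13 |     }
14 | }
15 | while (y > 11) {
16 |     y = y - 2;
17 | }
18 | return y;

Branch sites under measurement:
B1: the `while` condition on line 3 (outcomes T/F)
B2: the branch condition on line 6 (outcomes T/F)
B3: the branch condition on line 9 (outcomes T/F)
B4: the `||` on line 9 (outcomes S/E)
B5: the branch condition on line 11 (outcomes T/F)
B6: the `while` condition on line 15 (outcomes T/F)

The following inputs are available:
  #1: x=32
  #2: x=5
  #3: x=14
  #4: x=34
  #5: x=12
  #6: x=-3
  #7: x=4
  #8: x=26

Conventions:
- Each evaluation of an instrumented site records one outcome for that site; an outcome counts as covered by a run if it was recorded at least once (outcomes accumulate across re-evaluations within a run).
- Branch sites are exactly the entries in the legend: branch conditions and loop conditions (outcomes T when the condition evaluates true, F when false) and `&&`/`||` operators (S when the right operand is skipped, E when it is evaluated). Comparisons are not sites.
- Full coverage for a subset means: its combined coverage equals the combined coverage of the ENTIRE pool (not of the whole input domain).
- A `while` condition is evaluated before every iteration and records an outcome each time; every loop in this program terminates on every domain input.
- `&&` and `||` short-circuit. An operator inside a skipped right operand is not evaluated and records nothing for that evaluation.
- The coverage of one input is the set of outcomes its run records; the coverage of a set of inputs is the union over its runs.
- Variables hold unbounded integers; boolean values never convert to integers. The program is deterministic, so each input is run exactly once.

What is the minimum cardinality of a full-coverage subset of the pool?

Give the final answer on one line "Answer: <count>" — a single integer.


run #1 (x=32) runs B1->T, B1->F, B2->T, B4->E, B3->T, B5->F, B6->T, B6->T, B6->T, B6->T, B6->T, B6->T, B6->T, B6->T, ...; records B1=T, B1=F, B2=T, B3=T, B4=E, B5=F, B6=T, B6=F
run #2 (x=5) runs B1->F, B2->T, B4->E, B3->T, B5->F, B6->F; records B1=F, B2=T, B3=T, B4=E, B5=F, B6=F
run #3 (x=14) runs B1->F, B2->T, B4->E, B3->T, B5->F, B6->T, B6->F; records B1=F, B2=T, B3=T, B4=E, B5=F, B6=T, B6=F
run #4 (x=34) runs B1->T, B1->F, B2->F, B4->E, B3->T, B5->F, B6->T, B6->T, B6->T, B6->T, B6->T, B6->T, B6->T, B6->T, ...; records B1=T, B1=F, B2=F, B3=T, B4=E, B5=F, B6=T, B6=F
run #5 (x=12) runs B1->F, B2->T, B4->E, B3->T, B5->F, B6->F; records B1=F, B2=T, B3=T, B4=E, B5=F, B6=F
run #6 (x=-3) runs B1->F, B2->T, B4->S, B3->T, B5->F, B6->F; records B1=F, B2=T, B3=T, B4=S, B5=F, B6=F
run #7 (x=4) runs B1->F, B2->T, B4->E, B3->F, B6->F; records B1=F, B2=T, B3=F, B4=E, B6=F
run #8 (x=26) runs B1->F, B2->T, B4->E, B3->T, B5->F, B6->T, B6->T, B6->T, B6->T, B6->T, B6->T, B6->T, B6->F; records B1=F, B2=T, B3=T, B4=E, B5=F, B6=T, B6=F
the full pool covers 11 outcomes: B1=T, B1=F, B2=T, B2=F, B3=T, B3=F, B4=S, B4=E, B5=F, B6=T, B6=F
no size-1 subset reaches all 11 outcomes (best union: 8/11)
no size-2 subset reaches all 11 outcomes (best union: 10/11)
inputs {4, 6, 7} (size 3) cover everything; no size-3 subset with a lexicographically smaller index list covers all 11
Answer: 3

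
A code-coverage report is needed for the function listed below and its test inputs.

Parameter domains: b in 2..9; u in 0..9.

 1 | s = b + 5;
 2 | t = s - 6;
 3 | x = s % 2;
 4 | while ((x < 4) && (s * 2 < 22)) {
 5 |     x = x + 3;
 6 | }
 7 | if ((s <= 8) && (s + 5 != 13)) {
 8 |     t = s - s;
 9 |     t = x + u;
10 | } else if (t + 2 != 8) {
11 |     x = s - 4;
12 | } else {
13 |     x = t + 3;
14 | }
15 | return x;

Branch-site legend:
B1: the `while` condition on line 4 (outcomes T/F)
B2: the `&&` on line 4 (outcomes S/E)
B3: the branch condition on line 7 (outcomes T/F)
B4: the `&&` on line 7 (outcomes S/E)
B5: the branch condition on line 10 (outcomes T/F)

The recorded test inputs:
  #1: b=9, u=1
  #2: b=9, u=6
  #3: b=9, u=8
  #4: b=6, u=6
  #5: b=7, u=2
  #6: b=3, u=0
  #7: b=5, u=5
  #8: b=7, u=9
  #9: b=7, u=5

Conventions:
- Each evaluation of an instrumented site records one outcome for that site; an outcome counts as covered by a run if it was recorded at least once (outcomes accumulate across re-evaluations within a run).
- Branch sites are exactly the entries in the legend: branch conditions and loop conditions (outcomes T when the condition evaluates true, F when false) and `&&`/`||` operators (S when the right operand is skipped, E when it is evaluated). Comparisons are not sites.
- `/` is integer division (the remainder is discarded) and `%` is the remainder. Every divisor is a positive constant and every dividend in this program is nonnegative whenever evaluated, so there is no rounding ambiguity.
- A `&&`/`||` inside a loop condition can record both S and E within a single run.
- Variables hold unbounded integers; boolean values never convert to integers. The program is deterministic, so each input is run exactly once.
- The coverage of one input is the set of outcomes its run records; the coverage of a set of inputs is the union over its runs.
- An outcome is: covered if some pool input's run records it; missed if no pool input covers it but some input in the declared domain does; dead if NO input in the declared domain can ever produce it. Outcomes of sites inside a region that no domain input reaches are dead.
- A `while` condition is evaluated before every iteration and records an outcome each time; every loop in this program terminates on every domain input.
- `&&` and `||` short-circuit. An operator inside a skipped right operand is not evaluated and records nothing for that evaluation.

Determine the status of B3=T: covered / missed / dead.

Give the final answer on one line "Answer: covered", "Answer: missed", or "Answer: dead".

no pool input records B3=T
but domain input (b=2, u=0) does record it -> reachable, so missed

Answer: missed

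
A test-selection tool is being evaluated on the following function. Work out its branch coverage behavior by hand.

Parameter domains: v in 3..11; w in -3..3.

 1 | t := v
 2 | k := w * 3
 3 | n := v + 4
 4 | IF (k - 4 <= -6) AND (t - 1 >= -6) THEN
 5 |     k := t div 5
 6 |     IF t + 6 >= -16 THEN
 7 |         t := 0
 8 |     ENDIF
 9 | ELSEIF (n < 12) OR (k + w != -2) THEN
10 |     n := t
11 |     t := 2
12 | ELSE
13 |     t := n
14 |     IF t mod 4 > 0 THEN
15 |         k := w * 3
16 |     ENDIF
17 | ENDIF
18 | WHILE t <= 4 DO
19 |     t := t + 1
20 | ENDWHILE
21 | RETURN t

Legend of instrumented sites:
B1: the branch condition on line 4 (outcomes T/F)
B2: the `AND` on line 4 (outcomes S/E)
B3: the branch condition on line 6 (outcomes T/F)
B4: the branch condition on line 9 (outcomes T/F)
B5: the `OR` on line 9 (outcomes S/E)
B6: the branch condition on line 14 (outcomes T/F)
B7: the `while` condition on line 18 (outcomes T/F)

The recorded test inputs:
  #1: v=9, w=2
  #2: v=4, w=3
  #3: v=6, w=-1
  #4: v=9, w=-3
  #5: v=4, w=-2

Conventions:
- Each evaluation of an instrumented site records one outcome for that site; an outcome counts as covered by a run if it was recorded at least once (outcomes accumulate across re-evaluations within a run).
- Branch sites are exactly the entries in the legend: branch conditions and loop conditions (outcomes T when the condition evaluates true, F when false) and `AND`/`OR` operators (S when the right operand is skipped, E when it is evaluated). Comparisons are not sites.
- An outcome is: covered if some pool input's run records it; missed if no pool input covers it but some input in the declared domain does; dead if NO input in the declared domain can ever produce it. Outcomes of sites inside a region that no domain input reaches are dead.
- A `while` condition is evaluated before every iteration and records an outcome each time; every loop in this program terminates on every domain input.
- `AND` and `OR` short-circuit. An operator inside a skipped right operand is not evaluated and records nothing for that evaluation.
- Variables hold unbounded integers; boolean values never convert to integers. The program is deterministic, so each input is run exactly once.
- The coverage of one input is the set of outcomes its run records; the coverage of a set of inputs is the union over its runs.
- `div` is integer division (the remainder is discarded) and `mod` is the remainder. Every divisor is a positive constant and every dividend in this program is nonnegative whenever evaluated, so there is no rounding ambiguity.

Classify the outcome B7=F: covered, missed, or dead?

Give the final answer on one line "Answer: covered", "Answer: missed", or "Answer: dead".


B7=F is recorded by pool input(s) 1, 2, 3, 4, 5 -> covered
Answer: covered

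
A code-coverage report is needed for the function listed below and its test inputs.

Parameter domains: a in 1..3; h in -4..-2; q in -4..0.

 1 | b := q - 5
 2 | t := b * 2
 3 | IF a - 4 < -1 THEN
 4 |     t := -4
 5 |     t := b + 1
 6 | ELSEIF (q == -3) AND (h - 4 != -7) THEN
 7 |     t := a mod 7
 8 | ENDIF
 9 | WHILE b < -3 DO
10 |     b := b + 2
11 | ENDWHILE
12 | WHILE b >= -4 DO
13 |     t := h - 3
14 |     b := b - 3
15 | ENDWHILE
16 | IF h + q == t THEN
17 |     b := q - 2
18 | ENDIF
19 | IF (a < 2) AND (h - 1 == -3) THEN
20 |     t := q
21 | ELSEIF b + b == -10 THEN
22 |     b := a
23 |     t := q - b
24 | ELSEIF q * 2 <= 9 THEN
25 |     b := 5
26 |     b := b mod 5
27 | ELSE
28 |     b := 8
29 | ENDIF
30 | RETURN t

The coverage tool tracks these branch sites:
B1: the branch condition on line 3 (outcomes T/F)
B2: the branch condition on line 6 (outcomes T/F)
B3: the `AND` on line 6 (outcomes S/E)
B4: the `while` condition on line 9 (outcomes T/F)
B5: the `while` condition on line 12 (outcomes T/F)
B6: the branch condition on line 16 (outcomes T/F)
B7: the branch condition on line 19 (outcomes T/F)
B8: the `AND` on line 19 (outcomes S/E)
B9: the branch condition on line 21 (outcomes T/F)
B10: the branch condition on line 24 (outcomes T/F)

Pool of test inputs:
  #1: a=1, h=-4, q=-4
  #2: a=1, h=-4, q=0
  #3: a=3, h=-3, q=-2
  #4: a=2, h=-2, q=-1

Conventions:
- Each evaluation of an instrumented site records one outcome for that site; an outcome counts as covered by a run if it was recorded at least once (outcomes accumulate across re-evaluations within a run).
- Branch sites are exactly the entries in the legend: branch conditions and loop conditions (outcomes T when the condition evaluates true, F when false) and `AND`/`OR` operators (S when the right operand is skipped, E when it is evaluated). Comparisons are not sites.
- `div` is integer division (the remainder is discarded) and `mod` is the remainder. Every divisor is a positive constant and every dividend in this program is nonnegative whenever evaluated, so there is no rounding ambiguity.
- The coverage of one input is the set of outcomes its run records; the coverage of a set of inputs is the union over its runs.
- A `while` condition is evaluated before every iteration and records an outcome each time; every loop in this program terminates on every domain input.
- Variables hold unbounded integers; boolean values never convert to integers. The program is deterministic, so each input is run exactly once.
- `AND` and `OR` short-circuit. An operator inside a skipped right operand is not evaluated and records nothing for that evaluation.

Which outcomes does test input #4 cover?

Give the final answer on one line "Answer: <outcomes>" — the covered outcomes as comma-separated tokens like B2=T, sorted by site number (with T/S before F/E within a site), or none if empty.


Event log for input #4 (a=2, h=-2, q=-1):
  B1->T, B4->T, B4->T, B4->F, B5->T, B5->F, B6->F, B8->S, B7->F, B9->T
collecting distinct outcomes: B1=T, B4=T, B4=F, B5=T, B5=F, B6=F, B7=F, B8=S, B9=T
Answer: B1=T, B4=T, B4=F, B5=T, B5=F, B6=F, B7=F, B8=S, B9=T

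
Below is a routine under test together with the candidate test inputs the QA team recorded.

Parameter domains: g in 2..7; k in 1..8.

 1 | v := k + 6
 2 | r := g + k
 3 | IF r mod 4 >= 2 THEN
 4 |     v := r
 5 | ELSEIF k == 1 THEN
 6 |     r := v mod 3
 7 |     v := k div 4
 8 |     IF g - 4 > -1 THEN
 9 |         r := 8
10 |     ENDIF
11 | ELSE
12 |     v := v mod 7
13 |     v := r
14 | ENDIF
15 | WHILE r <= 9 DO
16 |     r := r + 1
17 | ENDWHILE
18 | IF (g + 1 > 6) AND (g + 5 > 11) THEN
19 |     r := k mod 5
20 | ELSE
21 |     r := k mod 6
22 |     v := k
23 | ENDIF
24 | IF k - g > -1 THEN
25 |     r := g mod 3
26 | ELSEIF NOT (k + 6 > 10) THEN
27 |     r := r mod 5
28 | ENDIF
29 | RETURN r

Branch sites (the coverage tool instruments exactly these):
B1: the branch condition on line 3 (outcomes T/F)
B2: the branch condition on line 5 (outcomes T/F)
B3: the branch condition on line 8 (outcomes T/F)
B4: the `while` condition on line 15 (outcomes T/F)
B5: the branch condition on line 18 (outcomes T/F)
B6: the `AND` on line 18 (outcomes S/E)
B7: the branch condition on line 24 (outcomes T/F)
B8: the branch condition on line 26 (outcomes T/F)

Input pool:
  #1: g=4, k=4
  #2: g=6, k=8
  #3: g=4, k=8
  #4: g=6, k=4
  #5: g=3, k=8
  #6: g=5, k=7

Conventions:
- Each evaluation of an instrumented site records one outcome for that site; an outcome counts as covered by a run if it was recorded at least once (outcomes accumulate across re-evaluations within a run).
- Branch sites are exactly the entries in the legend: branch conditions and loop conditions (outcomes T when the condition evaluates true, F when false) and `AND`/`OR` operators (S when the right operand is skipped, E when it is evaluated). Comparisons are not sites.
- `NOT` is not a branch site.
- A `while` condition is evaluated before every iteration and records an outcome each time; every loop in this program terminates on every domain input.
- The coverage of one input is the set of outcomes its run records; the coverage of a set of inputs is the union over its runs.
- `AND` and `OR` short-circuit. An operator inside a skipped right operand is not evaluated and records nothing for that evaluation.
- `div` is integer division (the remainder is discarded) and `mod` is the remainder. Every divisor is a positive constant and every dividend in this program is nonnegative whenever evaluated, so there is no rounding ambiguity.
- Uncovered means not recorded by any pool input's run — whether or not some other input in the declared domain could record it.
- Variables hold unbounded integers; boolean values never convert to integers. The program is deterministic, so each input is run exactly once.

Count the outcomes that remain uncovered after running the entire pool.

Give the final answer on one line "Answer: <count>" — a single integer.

test 1 (g=4, k=4) fires B1->F, B2->F, B4->T, B4->T, B4->F, B6->S, B5->F, B7->T; hits B1=F, B2=F, B4=T, B4=F, B5=F, B6=S, B7=T
test 2 (g=6, k=8) fires B1->T, B4->F, B6->E, B5->F, B7->T; hits B1=T, B4=F, B5=F, B6=E, B7=T
test 3 (g=4, k=8) fires B1->F, B2->F, B4->F, B6->S, B5->F, B7->T; hits B1=F, B2=F, B4=F, B5=F, B6=S, B7=T
test 4 (g=6, k=4) fires B1->T, B4->F, B6->E, B5->F, B7->F, B8->T; hits B1=T, B4=F, B5=F, B6=E, B7=F, B8=T
test 5 (g=3, k=8) fires B1->T, B4->F, B6->S, B5->F, B7->T; hits B1=T, B4=F, B5=F, B6=S, B7=T
test 6 (g=5, k=7) fires B1->F, B2->F, B4->F, B6->S, B5->F, B7->T; hits B1=F, B2=F, B4=F, B5=F, B6=S, B7=T
union over the pool: B1=T, B1=F, B2=F, B4=T, B4=F, B5=F, B6=S, B6=E, B7=T, B7=F, B8=T
uncovered (5 of 16): B2=T, B3=T, B3=F, B5=T, B8=F

Answer: 5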